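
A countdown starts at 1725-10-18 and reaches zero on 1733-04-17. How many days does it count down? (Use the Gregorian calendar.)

Oct 18, 1725 → Oct 18, 1726: 365 days.
Oct 18, 1726 → Oct 18, 1727: 365 days.
Oct 18, 1727 → Oct 18, 1728: 366 days (Feb 29, 1728 is in that span).
Oct 18, 1728 → Oct 18, 1729: 365 days.
Oct 18, 1729 → Oct 18, 1730: 365 days.
Oct 18, 1730 → Oct 18, 1731: 365 days.
Oct 18, 1731 → Oct 18, 1732: 366 days (Feb 29, 1732 is in that span).
Oct 18, 1732 → Nov 18, 1732: 31 days (October has 31).
Nov 18, 1732 → Dec 18, 1732: 30 days (November has 30).
Dec 18, 1732 → Jan 18, 1733: 31 days (December has 31).
Jan 18, 1733 → Feb 18, 1733: 31 days (January has 31).
Feb 18, 1733 → Mar 18, 1733: 28 days (February has 28).
Mar 18, 1733 → Apr 17, 1733: 30 days.
Total: 2738 days.

2738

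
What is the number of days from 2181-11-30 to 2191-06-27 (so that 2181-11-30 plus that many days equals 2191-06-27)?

3496

Nov 30, 2181 → Nov 30, 2182: 365 days.
Nov 30, 2182 → Nov 30, 2183: 365 days.
Nov 30, 2183 → Nov 30, 2184: 366 days (Feb 29, 2184 is in that span).
Nov 30, 2184 → Nov 30, 2185: 365 days.
Nov 30, 2185 → Nov 30, 2186: 365 days.
Nov 30, 2186 → Nov 30, 2187: 365 days.
Nov 30, 2187 → Nov 30, 2188: 366 days (Feb 29, 2188 is in that span).
Nov 30, 2188 → Nov 30, 2189: 365 days.
Nov 30, 2189 → Nov 30, 2190: 365 days.
Nov 30, 2190 → Dec 30, 2190: 30 days (November has 30).
Dec 30, 2190 → Jan 30, 2191: 31 days (December has 31).
Jan 30, 2191 → Feb 28, 2191: 29 days (January has 31).
Feb 28, 2191 → Mar 28, 2191: 28 days (February has 28).
Mar 28, 2191 → Apr 28, 2191: 31 days (March has 31).
Apr 28, 2191 → May 28, 2191: 30 days (April has 30).
May 28, 2191 → Jun 27, 2191: 30 days.
Total: 3496 days.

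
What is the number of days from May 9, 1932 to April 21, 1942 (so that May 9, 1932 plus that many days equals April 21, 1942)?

3634

May 9, 1932 → May 9, 1933: 365 days.
May 9, 1933 → May 9, 1934: 365 days.
May 9, 1934 → May 9, 1935: 365 days.
May 9, 1935 → May 9, 1936: 366 days (Feb 29, 1936 is in that span).
May 9, 1936 → May 9, 1937: 365 days.
May 9, 1937 → May 9, 1938: 365 days.
May 9, 1938 → May 9, 1939: 365 days.
May 9, 1939 → May 9, 1940: 366 days (Feb 29, 1940 is in that span).
May 9, 1940 → May 9, 1941: 365 days.
May 9, 1941 → Jun 9, 1941: 31 days (May has 31).
Jun 9, 1941 → Jul 9, 1941: 30 days (June has 30).
Jul 9, 1941 → Aug 9, 1941: 31 days (July has 31).
Aug 9, 1941 → Sep 9, 1941: 31 days (August has 31).
Sep 9, 1941 → Oct 9, 1941: 30 days (September has 30).
Oct 9, 1941 → Nov 9, 1941: 31 days (October has 31).
Nov 9, 1941 → Dec 9, 1941: 30 days (November has 30).
Dec 9, 1941 → Jan 9, 1942: 31 days (December has 31).
Jan 9, 1942 → Feb 9, 1942: 31 days (January has 31).
Feb 9, 1942 → Mar 9, 1942: 28 days (February has 28).
Mar 9, 1942 → Apr 9, 1942: 31 days (March has 31).
Apr 9, 1942 → Apr 21, 1942: 12 days.
Total: 3634 days.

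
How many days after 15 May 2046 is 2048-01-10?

May 15, 2046 → May 15, 2047: 365 days.
May 15, 2047 → Jun 15, 2047: 31 days (May has 31).
Jun 15, 2047 → Jul 15, 2047: 30 days (June has 30).
Jul 15, 2047 → Aug 15, 2047: 31 days (July has 31).
Aug 15, 2047 → Sep 15, 2047: 31 days (August has 31).
Sep 15, 2047 → Oct 15, 2047: 30 days (September has 30).
Oct 15, 2047 → Nov 15, 2047: 31 days (October has 31).
Nov 15, 2047 → Dec 15, 2047: 30 days (November has 30).
Dec 15, 2047 → Jan 10, 2048: 26 days.
Total: 605 days.

605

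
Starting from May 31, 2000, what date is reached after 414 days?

+365 (one year) → May 31, 2001 (49 left).
May has 31 days: +1 → Jun 1, 2001 (48 left).
Jun has 30 days: +30 → Jul 1, 2001 (18 left).
+18 → Jul 19, 2001.

July 19, 2001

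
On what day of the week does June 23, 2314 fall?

Tuesday

Doomsday rule: the anchor day for the 2300s is Wednesday. For year 14: 14÷12 = 1 r 2, and 2÷4 = 0, so 1+2+0 = 3.
Wednesday + 3 ≡ Saturday — that's 2314's doomsday.
In June the doomsday date is Jun 6.
Jun 23 is 17 days after Jun 6; 17 mod 7 = 3, so Saturday + 3 = Tuesday.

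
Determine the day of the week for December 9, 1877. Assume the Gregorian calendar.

Doomsday rule: the anchor day for the 1800s is Friday. For year 77: 77÷12 = 6 r 5, and 5÷4 = 1, so 6+5+1 = 12.
Friday + 12 ≡ Wednesday — that's 1877's doomsday.
In December the doomsday date is Dec 12.
Dec 9 is 3 days before Dec 12; 3 mod 7 = 3, so Wednesday − 3 = Sunday.

Sunday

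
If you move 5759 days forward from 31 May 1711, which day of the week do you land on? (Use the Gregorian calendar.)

May 31, 1711 is a Sunday.
5759 mod 7 = 5, so 5759 days after a Sunday is Sunday + 5 = Friday.

Friday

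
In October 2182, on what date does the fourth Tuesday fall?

October 1, 2182 is a Tuesday.
The first Tuesday is therefore October 1 (same day).
The fourth Tuesday is 1 + 3×7 = October 22.

October 22, 2182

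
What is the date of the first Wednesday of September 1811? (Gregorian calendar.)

September 1, 1811 is a Sunday.
The first Wednesday is therefore September 4 (3 days later).

September 4, 1811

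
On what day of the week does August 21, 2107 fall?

Sunday

Doomsday rule: the anchor day for the 2100s is Sunday. For year 07: 7÷12 = 0 r 7, and 7÷4 = 1, so 0+7+1 = 8.
Sunday + 8 ≡ Monday — that's 2107's doomsday.
In August the doomsday date is Aug 8.
Aug 21 is 13 days after Aug 8; 13 mod 7 = 6, so Monday + 6 = Sunday.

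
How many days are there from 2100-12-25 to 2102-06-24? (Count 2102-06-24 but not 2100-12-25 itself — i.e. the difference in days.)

Dec 25, 2100 → Dec 25, 2101: 365 days.
Dec 25, 2101 → Jan 25, 2102: 31 days (December has 31).
Jan 25, 2102 → Feb 25, 2102: 31 days (January has 31).
Feb 25, 2102 → Mar 25, 2102: 28 days (February has 28).
Mar 25, 2102 → Apr 25, 2102: 31 days (March has 31).
Apr 25, 2102 → May 25, 2102: 30 days (April has 30).
May 25, 2102 → Jun 24, 2102: 30 days.
Total: 546 days.

546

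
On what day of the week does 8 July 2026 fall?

Wednesday

Doomsday rule: the anchor day for the 2000s is Tuesday. For year 26: 26÷12 = 2 r 2, and 2÷4 = 0, so 2+2+0 = 4.
Tuesday + 4 ≡ Saturday — that's 2026's doomsday.
In July the doomsday date is Jul 11.
Jul 8 is 3 days before Jul 11; 3 mod 7 = 3, so Saturday − 3 = Wednesday.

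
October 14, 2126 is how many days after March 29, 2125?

Mar 29, 2125 → Mar 29, 2126: 365 days.
Mar 29, 2126 → Apr 29, 2126: 31 days (March has 31).
Apr 29, 2126 → May 29, 2126: 30 days (April has 30).
May 29, 2126 → Jun 29, 2126: 31 days (May has 31).
Jun 29, 2126 → Jul 29, 2126: 30 days (June has 30).
Jul 29, 2126 → Aug 29, 2126: 31 days (July has 31).
Aug 29, 2126 → Sep 29, 2126: 31 days (August has 31).
Sep 29, 2126 → Oct 14, 2126: 15 days.
Total: 564 days.

564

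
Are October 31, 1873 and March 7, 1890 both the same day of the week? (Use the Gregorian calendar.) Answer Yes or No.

From Oct 31, 1873 to Mar 7, 1890 is 5971 days.
5971 mod 7 = 0, so they are the same weekday.
(Oct 31, 1873 is a Friday; Mar 7, 1890 is a Friday.)

Yes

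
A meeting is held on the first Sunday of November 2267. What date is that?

November 3, 2267

November 1, 2267 is a Friday.
The first Sunday is therefore November 3 (2 days later).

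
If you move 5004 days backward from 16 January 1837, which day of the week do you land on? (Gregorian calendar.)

First find the weekday of Jan 16, 1837. Doomsday rule: the anchor day for the 1800s is Friday. For year 37: 37÷12 = 3 r 1, and 1÷4 = 0, so 3+1+0 = 4.
Friday + 4 ≡ Tuesday — that's 1837's doomsday.
In January the doomsday date is Jan 3 (1837 is not a leap year).
Jan 16 is 13 days after Jan 3; 13 mod 7 = 6, so Tuesday + 6 = Monday.
5004 mod 7 = 6, so 5004 days before a Monday is Monday − 6 = Tuesday.

Tuesday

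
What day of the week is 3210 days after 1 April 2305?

Wednesday

Apr 1, 2305 is a Saturday.
3210 mod 7 = 4, so 3210 days after a Saturday is Saturday + 4 = Wednesday.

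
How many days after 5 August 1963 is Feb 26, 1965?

Aug 5, 1963 → Aug 5, 1964: 366 days (Feb 29, 1964 is in that span).
Aug 5, 1964 → Sep 5, 1964: 31 days (August has 31).
Sep 5, 1964 → Oct 5, 1964: 30 days (September has 30).
Oct 5, 1964 → Nov 5, 1964: 31 days (October has 31).
Nov 5, 1964 → Dec 5, 1964: 30 days (November has 30).
Dec 5, 1964 → Jan 5, 1965: 31 days (December has 31).
Jan 5, 1965 → Feb 5, 1965: 31 days (January has 31).
Feb 5, 1965 → Feb 26, 1965: 21 days.
Total: 571 days.

571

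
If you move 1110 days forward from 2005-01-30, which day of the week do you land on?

Thursday

Jan 30, 2005 is a Sunday.
1110 mod 7 = 4, so 1110 days after a Sunday is Sunday + 4 = Thursday.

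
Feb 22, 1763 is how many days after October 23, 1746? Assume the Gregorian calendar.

5966

Oct 23, 1746 → Oct 23, 1747: 365 days.
Oct 23, 1747 → Oct 23, 1748: 366 days (Feb 29, 1748 is in that span).
Oct 23, 1748 → Oct 23, 1749: 365 days.
Oct 23, 1749 → Oct 23, 1750: 365 days.
Oct 23, 1750 → Oct 23, 1751: 365 days.
Oct 23, 1751 → Oct 23, 1752: 366 days (Feb 29, 1752 is in that span).
Oct 23, 1752 → Oct 23, 1753: 365 days.
Oct 23, 1753 → Oct 23, 1754: 365 days.
Oct 23, 1754 → Oct 23, 1755: 365 days.
Oct 23, 1755 → Oct 23, 1756: 366 days (Feb 29, 1756 is in that span).
Oct 23, 1756 → Oct 23, 1757: 365 days.
Oct 23, 1757 → Oct 23, 1758: 365 days.
Oct 23, 1758 → Oct 23, 1759: 365 days.
Oct 23, 1759 → Oct 23, 1760: 366 days (Feb 29, 1760 is in that span).
Oct 23, 1760 → Oct 23, 1761: 365 days.
Oct 23, 1761 → Oct 23, 1762: 365 days.
Oct 23, 1762 → Nov 23, 1762: 31 days (October has 31).
Nov 23, 1762 → Dec 23, 1762: 30 days (November has 30).
Dec 23, 1762 → Jan 23, 1763: 31 days (December has 31).
Jan 23, 1763 → Feb 22, 1763: 30 days.
Total: 5966 days.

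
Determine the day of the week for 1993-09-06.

Monday

Doomsday rule: the anchor day for the 1900s is Wednesday. For year 93: 93÷12 = 7 r 9, and 9÷4 = 2, so 7+9+2 = 18.
Wednesday + 18 ≡ Sunday — that's 1993's doomsday.
In September the doomsday date is Sep 5.
Sep 6 is 1 day after Sep 5; 1 mod 7 = 1, so Sunday + 1 = Monday.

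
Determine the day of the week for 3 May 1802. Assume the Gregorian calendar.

Monday

Doomsday rule: the anchor day for the 1800s is Friday. For year 02: 2÷12 = 0 r 2, and 2÷4 = 0, so 0+2+0 = 2.
Friday + 2 ≡ Sunday — that's 1802's doomsday.
In May the doomsday date is May 9.
May 3 is 6 days before May 9; 6 mod 7 = 6, so Sunday − 6 = Monday.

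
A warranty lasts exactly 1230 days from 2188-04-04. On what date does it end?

+365 (one year) → Apr 4, 2189 (865 left).
+365 (one year) → Apr 4, 2190 (500 left).
+365 (one year) → Apr 4, 2191 (135 left).
Apr has 30 days: +27 → May 1, 2191 (108 left).
May has 31 days: +31 → Jun 1, 2191 (77 left).
Jun has 30 days: +30 → Jul 1, 2191 (47 left).
Jul has 31 days: +31 → Aug 1, 2191 (16 left).
+16 → Aug 17, 2191.

August 17, 2191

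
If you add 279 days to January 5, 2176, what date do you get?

Jan has 31 days: +27 → Feb 1, 2176 (252 left).
Feb has 29 days: +29 → Mar 1, 2176 (223 left).
Mar has 31 days: +31 → Apr 1, 2176 (192 left).
Apr has 30 days: +30 → May 1, 2176 (162 left).
May has 31 days: +31 → Jun 1, 2176 (131 left).
Jun has 30 days: +30 → Jul 1, 2176 (101 left).
Jul has 31 days: +31 → Aug 1, 2176 (70 left).
Aug has 31 days: +31 → Sep 1, 2176 (39 left).
Sep has 30 days: +30 → Oct 1, 2176 (9 left).
+9 → Oct 10, 2176.

October 10, 2176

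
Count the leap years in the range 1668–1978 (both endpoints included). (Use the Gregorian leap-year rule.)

Multiples of 4 in [1668,1978]: 78.
Of those, multiples of 100: 3 (not leap unless ÷400).
Multiples of 400: 0.
Leap years = 78 − 3 + 0 = 75.

75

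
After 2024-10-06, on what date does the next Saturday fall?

Oct 6, 2024 is a Sunday.
From Sunday to the next Saturday is 6 days.
Oct 6, 2024 + 6 = Oct 12, 2024.

October 12, 2024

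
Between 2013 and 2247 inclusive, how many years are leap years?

56

Multiples of 4 in [2013,2247]: 58.
Of those, multiples of 100: 2 (not leap unless ÷400).
Multiples of 400: 0.
Leap years = 58 − 2 + 0 = 56.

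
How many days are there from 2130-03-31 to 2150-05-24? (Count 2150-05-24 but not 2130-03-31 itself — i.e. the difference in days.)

7359

Mar 31, 2130 → Mar 31, 2131: 365 days.
Mar 31, 2131 → Mar 31, 2132: 366 days (Feb 29, 2132 is in that span).
Mar 31, 2132 → Mar 31, 2133: 365 days.
Mar 31, 2133 → Mar 31, 2134: 365 days.
Mar 31, 2134 → Mar 31, 2135: 365 days.
Mar 31, 2135 → Mar 31, 2136: 366 days (Feb 29, 2136 is in that span).
Mar 31, 2136 → Mar 31, 2137: 365 days.
Mar 31, 2137 → Mar 31, 2138: 365 days.
Mar 31, 2138 → Mar 31, 2139: 365 days.
Mar 31, 2139 → Mar 31, 2140: 366 days (Feb 29, 2140 is in that span).
Mar 31, 2140 → Mar 31, 2141: 365 days.
Mar 31, 2141 → Mar 31, 2142: 365 days.
Mar 31, 2142 → Mar 31, 2143: 365 days.
Mar 31, 2143 → Mar 31, 2144: 366 days (Feb 29, 2144 is in that span).
Mar 31, 2144 → Mar 31, 2145: 365 days.
Mar 31, 2145 → Mar 31, 2146: 365 days.
Mar 31, 2146 → Mar 31, 2147: 365 days.
Mar 31, 2147 → Mar 31, 2148: 366 days (Feb 29, 2148 is in that span).
Mar 31, 2148 → Mar 31, 2149: 365 days.
Mar 31, 2149 → Mar 31, 2150: 365 days.
Mar 31, 2150 → Apr 30, 2150: 30 days (March has 31).
Apr 30, 2150 → May 24, 2150: 24 days.
Total: 7359 days.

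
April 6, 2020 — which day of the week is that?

Monday

Doomsday rule: the anchor day for the 2000s is Tuesday. For year 20: 20÷12 = 1 r 8, and 8÷4 = 2, so 1+8+2 = 11.
Tuesday + 11 ≡ Saturday — that's 2020's doomsday.
In April the doomsday date is Apr 4.
Apr 6 is 2 days after Apr 4; 2 mod 7 = 2, so Saturday + 2 = Monday.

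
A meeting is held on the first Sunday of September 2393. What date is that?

September 5, 2393

September 1, 2393 is a Wednesday.
The first Sunday is therefore September 5 (4 days later).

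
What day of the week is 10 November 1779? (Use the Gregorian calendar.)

Doomsday rule: the anchor day for the 1700s is Sunday. For year 79: 79÷12 = 6 r 7, and 7÷4 = 1, so 6+7+1 = 14.
Sunday + 14 ≡ Sunday — that's 1779's doomsday.
In November the doomsday date is Nov 7.
Nov 10 is 3 days after Nov 7; 3 mod 7 = 3, so Sunday + 3 = Wednesday.

Wednesday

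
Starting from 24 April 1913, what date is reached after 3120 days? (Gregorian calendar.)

November 8, 1921

+365 (one year) → Apr 24, 1914 (2755 left).
+365 (one year) → Apr 24, 1915 (2390 left).
+366 (one year; includes Feb 29, 1916) → Apr 24, 1916 (2024 left).
+365 (one year) → Apr 24, 1917 (1659 left).
+365 (one year) → Apr 24, 1918 (1294 left).
+365 (one year) → Apr 24, 1919 (929 left).
+366 (one year; includes Feb 29, 1920) → Apr 24, 1920 (563 left).
+365 (one year) → Apr 24, 1921 (198 left).
Apr has 30 days: +7 → May 1, 1921 (191 left).
May has 31 days: +31 → Jun 1, 1921 (160 left).
Jun has 30 days: +30 → Jul 1, 1921 (130 left).
Jul has 31 days: +31 → Aug 1, 1921 (99 left).
Aug has 31 days: +31 → Sep 1, 1921 (68 left).
Sep has 30 days: +30 → Oct 1, 1921 (38 left).
Oct has 31 days: +31 → Nov 1, 1921 (7 left).
+7 → Nov 8, 1921.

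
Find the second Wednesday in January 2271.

January 1, 2271 is a Sunday.
The first Wednesday is therefore January 4 (3 days later).
The second Wednesday is 4 + 1×7 = January 11.

January 11, 2271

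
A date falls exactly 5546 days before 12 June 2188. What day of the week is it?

Tuesday

Jun 12, 2188 is a Thursday.
5546 mod 7 = 2, so 5546 days before a Thursday is Thursday − 2 = Tuesday.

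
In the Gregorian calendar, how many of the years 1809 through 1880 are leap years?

18

Multiples of 4 in [1809,1880]: 18.
Of those, multiples of 100: 0 (not leap unless ÷400).
Multiples of 400: 0.
Leap years = 18 − 0 + 0 = 18.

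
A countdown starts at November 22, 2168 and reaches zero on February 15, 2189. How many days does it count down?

Nov 22, 2168 → Nov 22, 2169: 365 days.
Nov 22, 2169 → Nov 22, 2170: 365 days.
Nov 22, 2170 → Nov 22, 2171: 365 days.
Nov 22, 2171 → Nov 22, 2172: 366 days (Feb 29, 2172 is in that span).
Nov 22, 2172 → Nov 22, 2173: 365 days.
Nov 22, 2173 → Nov 22, 2174: 365 days.
Nov 22, 2174 → Nov 22, 2175: 365 days.
Nov 22, 2175 → Nov 22, 2176: 366 days (Feb 29, 2176 is in that span).
Nov 22, 2176 → Nov 22, 2177: 365 days.
Nov 22, 2177 → Nov 22, 2178: 365 days.
Nov 22, 2178 → Nov 22, 2179: 365 days.
Nov 22, 2179 → Nov 22, 2180: 366 days (Feb 29, 2180 is in that span).
Nov 22, 2180 → Nov 22, 2181: 365 days.
Nov 22, 2181 → Nov 22, 2182: 365 days.
Nov 22, 2182 → Nov 22, 2183: 365 days.
Nov 22, 2183 → Nov 22, 2184: 366 days (Feb 29, 2184 is in that span).
Nov 22, 2184 → Nov 22, 2185: 365 days.
Nov 22, 2185 → Nov 22, 2186: 365 days.
Nov 22, 2186 → Nov 22, 2187: 365 days.
Nov 22, 2187 → Nov 22, 2188: 366 days (Feb 29, 2188 is in that span).
Nov 22, 2188 → Dec 22, 2188: 30 days (November has 30).
Dec 22, 2188 → Jan 22, 2189: 31 days (December has 31).
Jan 22, 2189 → Feb 15, 2189: 24 days.
Total: 7390 days.

7390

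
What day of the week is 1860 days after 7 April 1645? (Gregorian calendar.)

First find the weekday of Apr 7, 1645. Doomsday rule: the anchor day for the 1600s is Tuesday. For year 45: 45÷12 = 3 r 9, and 9÷4 = 2, so 3+9+2 = 14.
Tuesday + 14 ≡ Tuesday — that's 1645's doomsday.
In April the doomsday date is Apr 4.
Apr 7 is 3 days after Apr 4; 3 mod 7 = 3, so Tuesday + 3 = Friday.
1860 mod 7 = 5, so 1860 days after a Friday is Friday + 5 = Wednesday.

Wednesday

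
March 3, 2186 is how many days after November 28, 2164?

7765

Nov 28, 2164 → Nov 28, 2165: 365 days.
Nov 28, 2165 → Nov 28, 2166: 365 days.
Nov 28, 2166 → Nov 28, 2167: 365 days.
Nov 28, 2167 → Nov 28, 2168: 366 days (Feb 29, 2168 is in that span).
Nov 28, 2168 → Nov 28, 2169: 365 days.
Nov 28, 2169 → Nov 28, 2170: 365 days.
Nov 28, 2170 → Nov 28, 2171: 365 days.
Nov 28, 2171 → Nov 28, 2172: 366 days (Feb 29, 2172 is in that span).
Nov 28, 2172 → Nov 28, 2173: 365 days.
Nov 28, 2173 → Nov 28, 2174: 365 days.
Nov 28, 2174 → Nov 28, 2175: 365 days.
Nov 28, 2175 → Nov 28, 2176: 366 days (Feb 29, 2176 is in that span).
Nov 28, 2176 → Nov 28, 2177: 365 days.
Nov 28, 2177 → Nov 28, 2178: 365 days.
Nov 28, 2178 → Nov 28, 2179: 365 days.
Nov 28, 2179 → Nov 28, 2180: 366 days (Feb 29, 2180 is in that span).
Nov 28, 2180 → Nov 28, 2181: 365 days.
Nov 28, 2181 → Nov 28, 2182: 365 days.
Nov 28, 2182 → Nov 28, 2183: 365 days.
Nov 28, 2183 → Nov 28, 2184: 366 days (Feb 29, 2184 is in that span).
Nov 28, 2184 → Nov 28, 2185: 365 days.
Nov 28, 2185 → Dec 28, 2185: 30 days (November has 30).
Dec 28, 2185 → Jan 28, 2186: 31 days (December has 31).
Jan 28, 2186 → Feb 28, 2186: 31 days (January has 31).
Feb 28, 2186 → Mar 3, 2186: 3 days.
Total: 7765 days.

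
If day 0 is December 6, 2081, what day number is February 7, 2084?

Dec 6, 2081 → Dec 6, 2082: 365 days.
Dec 6, 2082 → Dec 6, 2083: 365 days.
Dec 6, 2083 → Jan 6, 2084: 31 days (December has 31).
Jan 6, 2084 → Feb 6, 2084: 31 days (January has 31).
Feb 6, 2084 → Feb 7, 2084: 1 days.
Total: 793 days.

793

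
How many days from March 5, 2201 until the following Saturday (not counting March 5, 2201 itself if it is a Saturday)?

2

Mar 5, 2201 is a Thursday.
From Thursday to the next Saturday is 2 days.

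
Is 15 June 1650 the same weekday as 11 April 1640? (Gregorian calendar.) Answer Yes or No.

Yes

From Apr 11, 1640 to Jun 15, 1650 is 3717 days.
3717 mod 7 = 0, so they are the same weekday.
(Apr 11, 1640 is a Wednesday; Jun 15, 1650 is a Wednesday.)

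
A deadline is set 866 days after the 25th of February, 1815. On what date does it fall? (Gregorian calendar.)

July 10, 1817

+365 (one year) → Feb 25, 1816 (501 left).
+366 (one year; includes Feb 29, 1816) → Feb 25, 1817 (135 left).
Feb has 28 days: +4 → Mar 1, 1817 (131 left).
Mar has 31 days: +31 → Apr 1, 1817 (100 left).
Apr has 30 days: +30 → May 1, 1817 (70 left).
May has 31 days: +31 → Jun 1, 1817 (39 left).
Jun has 30 days: +30 → Jul 1, 1817 (9 left).
+9 → Jul 10, 1817.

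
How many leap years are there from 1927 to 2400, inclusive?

Multiples of 4 in [1927,2400]: 119.
Of those, multiples of 100: 5 (not leap unless ÷400).
Multiples of 400: 2.
Leap years = 119 − 5 + 2 = 116.

116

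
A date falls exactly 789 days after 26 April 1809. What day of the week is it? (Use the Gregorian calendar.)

First find the weekday of Apr 26, 1809. Doomsday rule: the anchor day for the 1800s is Friday. For year 09: 9÷12 = 0 r 9, and 9÷4 = 2, so 0+9+2 = 11.
Friday + 11 ≡ Tuesday — that's 1809's doomsday.
In April the doomsday date is Apr 4.
Apr 26 is 22 days after Apr 4; 22 mod 7 = 1, so Tuesday + 1 = Wednesday.
789 mod 7 = 5, so 789 days after a Wednesday is Wednesday + 5 = Monday.

Monday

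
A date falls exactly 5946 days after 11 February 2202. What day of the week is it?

First find the weekday of Feb 11, 2202. Doomsday rule: the anchor day for the 2200s is Friday. For year 02: 2÷12 = 0 r 2, and 2÷4 = 0, so 0+2+0 = 2.
Friday + 2 ≡ Sunday — that's 2202's doomsday.
In February the doomsday date is Feb 28 (2202 is not a leap year).
Feb 11 is 17 days before Feb 28; 17 mod 7 = 3, so Sunday − 3 = Thursday.
5946 mod 7 = 3, so 5946 days after a Thursday is Thursday + 3 = Sunday.

Sunday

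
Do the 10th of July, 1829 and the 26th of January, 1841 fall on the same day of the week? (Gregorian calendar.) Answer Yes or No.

No

From Jul 10, 1829 to Jan 26, 1841 is 4218 days.
4218 mod 7 = 4, so they are different weekdays.
(Jul 10, 1829 is a Friday; Jan 26, 1841 is a Tuesday.)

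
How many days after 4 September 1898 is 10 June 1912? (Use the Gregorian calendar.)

Sep 4, 1898 → Sep 4, 1899: 365 days.
Sep 4, 1899 → Sep 4, 1900: 365 days.
Sep 4, 1900 → Sep 4, 1901: 365 days.
Sep 4, 1901 → Sep 4, 1902: 365 days.
Sep 4, 1902 → Sep 4, 1903: 365 days.
Sep 4, 1903 → Sep 4, 1904: 366 days (Feb 29, 1904 is in that span).
Sep 4, 1904 → Sep 4, 1905: 365 days.
Sep 4, 1905 → Sep 4, 1906: 365 days.
Sep 4, 1906 → Sep 4, 1907: 365 days.
Sep 4, 1907 → Sep 4, 1908: 366 days (Feb 29, 1908 is in that span).
Sep 4, 1908 → Sep 4, 1909: 365 days.
Sep 4, 1909 → Sep 4, 1910: 365 days.
Sep 4, 1910 → Sep 4, 1911: 365 days.
Sep 4, 1911 → Oct 4, 1911: 30 days (September has 30).
Oct 4, 1911 → Nov 4, 1911: 31 days (October has 31).
Nov 4, 1911 → Dec 4, 1911: 30 days (November has 30).
Dec 4, 1911 → Jan 4, 1912: 31 days (December has 31).
Jan 4, 1912 → Feb 4, 1912: 31 days (January has 31).
Feb 4, 1912 → Mar 4, 1912: 29 days (February has 29).
Mar 4, 1912 → Apr 4, 1912: 31 days (March has 31).
Apr 4, 1912 → May 4, 1912: 30 days (April has 30).
May 4, 1912 → Jun 4, 1912: 31 days (May has 31).
Jun 4, 1912 → Jun 10, 1912: 6 days.
Total: 5027 days.

5027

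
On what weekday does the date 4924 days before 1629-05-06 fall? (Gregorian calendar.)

May 6, 1629 is a Sunday.
4924 mod 7 = 3, so 4924 days before a Sunday is Sunday − 3 = Thursday.

Thursday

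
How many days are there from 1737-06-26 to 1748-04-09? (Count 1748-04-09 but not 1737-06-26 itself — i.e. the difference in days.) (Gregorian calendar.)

Jun 26, 1737 → Jun 26, 1738: 365 days.
Jun 26, 1738 → Jun 26, 1739: 365 days.
Jun 26, 1739 → Jun 26, 1740: 366 days (Feb 29, 1740 is in that span).
Jun 26, 1740 → Jun 26, 1741: 365 days.
Jun 26, 1741 → Jun 26, 1742: 365 days.
Jun 26, 1742 → Jun 26, 1743: 365 days.
Jun 26, 1743 → Jun 26, 1744: 366 days (Feb 29, 1744 is in that span).
Jun 26, 1744 → Jun 26, 1745: 365 days.
Jun 26, 1745 → Jun 26, 1746: 365 days.
Jun 26, 1746 → Jun 26, 1747: 365 days.
Jun 26, 1747 → Jul 26, 1747: 30 days (June has 30).
Jul 26, 1747 → Aug 26, 1747: 31 days (July has 31).
Aug 26, 1747 → Sep 26, 1747: 31 days (August has 31).
Sep 26, 1747 → Oct 26, 1747: 30 days (September has 30).
Oct 26, 1747 → Nov 26, 1747: 31 days (October has 31).
Nov 26, 1747 → Dec 26, 1747: 30 days (November has 30).
Dec 26, 1747 → Jan 26, 1748: 31 days (December has 31).
Jan 26, 1748 → Feb 26, 1748: 31 days (January has 31).
Feb 26, 1748 → Mar 26, 1748: 29 days (February has 29).
Mar 26, 1748 → Apr 9, 1748: 14 days.
Total: 3940 days.

3940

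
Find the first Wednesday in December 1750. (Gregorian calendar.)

December 1, 1750 is a Tuesday.
The first Wednesday is therefore December 2 (1 days later).

December 2, 1750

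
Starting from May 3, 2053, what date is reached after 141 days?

September 21, 2053

May has 31 days: +29 → Jun 1, 2053 (112 left).
Jun has 30 days: +30 → Jul 1, 2053 (82 left).
Jul has 31 days: +31 → Aug 1, 2053 (51 left).
Aug has 31 days: +31 → Sep 1, 2053 (20 left).
+20 → Sep 21, 2053.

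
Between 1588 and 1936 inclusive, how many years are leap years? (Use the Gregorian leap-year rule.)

Multiples of 4 in [1588,1936]: 88.
Of those, multiples of 100: 4 (not leap unless ÷400).
Multiples of 400: 1.
Leap years = 88 − 4 + 1 = 85.

85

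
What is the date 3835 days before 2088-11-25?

−366 (one year; includes Feb 29, 2088) → Nov 25, 2087 (3469 left).
−365 (one year) → Nov 25, 2086 (3104 left).
−365 (one year) → Nov 25, 2085 (2739 left).
−365 (one year) → Nov 25, 2084 (2374 left).
−366 (one year; includes Feb 29, 2084) → Nov 25, 2083 (2008 left).
−365 (one year) → Nov 25, 2082 (1643 left).
−365 (one year) → Nov 25, 2081 (1278 left).
−365 (one year) → Nov 25, 2080 (913 left).
−366 (one year; includes Feb 29, 2080) → Nov 25, 2079 (547 left).
−365 (one year) → Nov 25, 2078 (182 left).
−25 → Oct 31, 2078 (end of Oct, 31 days; 157 left).
−31 → Sep 30, 2078 (end of Sep, 30 days; 126 left).
−30 → Aug 31, 2078 (end of Aug, 31 days; 96 left).
−31 → Jul 31, 2078 (end of Jul, 31 days; 65 left).
−31 → Jun 30, 2078 (end of Jun, 30 days; 34 left).
−30 → May 31, 2078 (end of May, 31 days; 4 left).
−4 → May 27, 2078.

May 27, 2078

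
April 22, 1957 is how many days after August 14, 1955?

617

Aug 14, 1955 → Aug 14, 1956: 366 days (Feb 29, 1956 is in that span).
Aug 14, 1956 → Sep 14, 1956: 31 days (August has 31).
Sep 14, 1956 → Oct 14, 1956: 30 days (September has 30).
Oct 14, 1956 → Nov 14, 1956: 31 days (October has 31).
Nov 14, 1956 → Dec 14, 1956: 30 days (November has 30).
Dec 14, 1956 → Jan 14, 1957: 31 days (December has 31).
Jan 14, 1957 → Feb 14, 1957: 31 days (January has 31).
Feb 14, 1957 → Mar 14, 1957: 28 days (February has 28).
Mar 14, 1957 → Apr 14, 1957: 31 days (March has 31).
Apr 14, 1957 → Apr 22, 1957: 8 days.
Total: 617 days.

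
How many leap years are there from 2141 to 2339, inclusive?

Multiples of 4 in [2141,2339]: 49.
Of those, multiples of 100: 2 (not leap unless ÷400).
Multiples of 400: 0.
Leap years = 49 − 2 + 0 = 47.

47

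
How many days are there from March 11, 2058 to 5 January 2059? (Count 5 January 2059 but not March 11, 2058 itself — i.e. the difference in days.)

Mar 11, 2058 → Apr 11, 2058: 31 days (March has 31).
Apr 11, 2058 → May 11, 2058: 30 days (April has 30).
May 11, 2058 → Jun 11, 2058: 31 days (May has 31).
Jun 11, 2058 → Jul 11, 2058: 30 days (June has 30).
Jul 11, 2058 → Aug 11, 2058: 31 days (July has 31).
Aug 11, 2058 → Sep 11, 2058: 31 days (August has 31).
Sep 11, 2058 → Oct 11, 2058: 30 days (September has 30).
Oct 11, 2058 → Nov 11, 2058: 31 days (October has 31).
Nov 11, 2058 → Dec 11, 2058: 30 days (November has 30).
Dec 11, 2058 → Jan 5, 2059: 25 days.
Total: 300 days.

300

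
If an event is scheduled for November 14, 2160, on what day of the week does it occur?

Friday

Doomsday rule: the anchor day for the 2100s is Sunday. For year 60: 60÷12 = 5 r 0, and 0÷4 = 0, so 5+0+0 = 5.
Sunday + 5 ≡ Friday — that's 2160's doomsday.
In November the doomsday date is Nov 7.
Nov 14 is 7 days after Nov 7; 7 mod 7 = 0, so Friday + 0 = Friday.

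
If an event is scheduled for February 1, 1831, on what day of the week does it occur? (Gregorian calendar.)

Tuesday

January 1, 1831 is a Saturday.
Jan 1, 1831 → Feb 1, 1831: 31 days.
Total: 31 days.
31 mod 7 = 3, so Saturday + 3 = Tuesday.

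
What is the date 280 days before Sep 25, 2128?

December 20, 2127

−25 → Aug 31, 2128 (end of Aug, 31 days; 255 left).
−31 → Jul 31, 2128 (end of Jul, 31 days; 224 left).
−31 → Jun 30, 2128 (end of Jun, 30 days; 193 left).
−30 → May 31, 2128 (end of May, 31 days; 163 left).
−31 → Apr 30, 2128 (end of Apr, 30 days; 132 left).
−30 → Mar 31, 2128 (end of Mar, 31 days; 102 left).
−31 → Feb 29, 2128 (end of Feb, 29 days; 71 left).
−29 → Jan 31, 2128 (end of Jan, 31 days; 42 left).
−31 → Dec 31, 2127 (end of Dec, 31 days; 11 left).
−11 → Dec 20, 2127.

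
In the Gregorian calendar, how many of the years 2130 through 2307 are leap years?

Multiples of 4 in [2130,2307]: 44.
Of those, multiples of 100: 2 (not leap unless ÷400).
Multiples of 400: 0.
Leap years = 44 − 2 + 0 = 42.

42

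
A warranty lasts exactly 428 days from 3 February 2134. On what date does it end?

April 7, 2135

+365 (one year) → Feb 3, 2135 (63 left).
Feb has 28 days: +26 → Mar 1, 2135 (37 left).
Mar has 31 days: +31 → Apr 1, 2135 (6 left).
+6 → Apr 7, 2135.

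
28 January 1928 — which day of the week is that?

January 1, 1928 is a Sunday.
Jan 1, 1928 → Jan 28, 1928: 27 days.
Total: 27 days.
27 mod 7 = 6, so Sunday + 6 = Saturday.

Saturday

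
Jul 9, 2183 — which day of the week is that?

Wednesday

Doomsday rule: the anchor day for the 2100s is Sunday. For year 83: 83÷12 = 6 r 11, and 11÷4 = 2, so 6+11+2 = 19.
Sunday + 19 ≡ Friday — that's 2183's doomsday.
In July the doomsday date is Jul 11.
Jul 9 is 2 days before Jul 11; 2 mod 7 = 2, so Friday − 2 = Wednesday.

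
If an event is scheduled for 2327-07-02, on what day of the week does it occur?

Doomsday rule: the anchor day for the 2300s is Wednesday. For year 27: 27÷12 = 2 r 3, and 3÷4 = 0, so 2+3+0 = 5.
Wednesday + 5 ≡ Monday — that's 2327's doomsday.
In July the doomsday date is Jul 11.
Jul 2 is 9 days before Jul 11; 9 mod 7 = 2, so Monday − 2 = Saturday.

Saturday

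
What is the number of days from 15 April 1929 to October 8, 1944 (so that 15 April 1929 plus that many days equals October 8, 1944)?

5655

Apr 15, 1929 → Apr 15, 1930: 365 days.
Apr 15, 1930 → Apr 15, 1931: 365 days.
Apr 15, 1931 → Apr 15, 1932: 366 days (Feb 29, 1932 is in that span).
Apr 15, 1932 → Apr 15, 1933: 365 days.
Apr 15, 1933 → Apr 15, 1934: 365 days.
Apr 15, 1934 → Apr 15, 1935: 365 days.
Apr 15, 1935 → Apr 15, 1936: 366 days (Feb 29, 1936 is in that span).
Apr 15, 1936 → Apr 15, 1937: 365 days.
Apr 15, 1937 → Apr 15, 1938: 365 days.
Apr 15, 1938 → Apr 15, 1939: 365 days.
Apr 15, 1939 → Apr 15, 1940: 366 days (Feb 29, 1940 is in that span).
Apr 15, 1940 → Apr 15, 1941: 365 days.
Apr 15, 1941 → Apr 15, 1942: 365 days.
Apr 15, 1942 → Apr 15, 1943: 365 days.
Apr 15, 1943 → Apr 15, 1944: 366 days (Feb 29, 1944 is in that span).
Apr 15, 1944 → May 15, 1944: 30 days (April has 30).
May 15, 1944 → Jun 15, 1944: 31 days (May has 31).
Jun 15, 1944 → Jul 15, 1944: 30 days (June has 30).
Jul 15, 1944 → Aug 15, 1944: 31 days (July has 31).
Aug 15, 1944 → Sep 15, 1944: 31 days (August has 31).
Sep 15, 1944 → Oct 8, 1944: 23 days.
Total: 5655 days.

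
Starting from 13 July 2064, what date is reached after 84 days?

October 5, 2064

Jul has 31 days: +19 → Aug 1, 2064 (65 left).
Aug has 31 days: +31 → Sep 1, 2064 (34 left).
Sep has 30 days: +30 → Oct 1, 2064 (4 left).
+4 → Oct 5, 2064.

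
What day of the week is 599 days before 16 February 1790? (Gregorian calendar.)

First find the weekday of Feb 16, 1790. Doomsday rule: the anchor day for the 1700s is Sunday. For year 90: 90÷12 = 7 r 6, and 6÷4 = 1, so 7+6+1 = 14.
Sunday + 14 ≡ Sunday — that's 1790's doomsday.
In February the doomsday date is Feb 28 (1790 is not a leap year).
Feb 16 is 12 days before Feb 28; 12 mod 7 = 5, so Sunday − 5 = Tuesday.
599 mod 7 = 4, so 599 days before a Tuesday is Tuesday − 4 = Friday.

Friday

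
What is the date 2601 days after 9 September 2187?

+366 (one year; includes Feb 29, 2188) → Sep 9, 2188 (2235 left).
+365 (one year) → Sep 9, 2189 (1870 left).
+365 (one year) → Sep 9, 2190 (1505 left).
+365 (one year) → Sep 9, 2191 (1140 left).
+366 (one year; includes Feb 29, 2192) → Sep 9, 2192 (774 left).
+365 (one year) → Sep 9, 2193 (409 left).
+365 (one year) → Sep 9, 2194 (44 left).
Sep has 30 days: +22 → Oct 1, 2194 (22 left).
+22 → Oct 23, 2194.

October 23, 2194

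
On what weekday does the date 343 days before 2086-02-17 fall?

Sunday

Feb 17, 2086 is a Sunday.
343 mod 7 = 0, so 343 days before a Sunday is Sunday − 0 = Sunday.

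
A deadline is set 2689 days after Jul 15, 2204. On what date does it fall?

+365 (one year) → Jul 15, 2205 (2324 left).
+365 (one year) → Jul 15, 2206 (1959 left).
+365 (one year) → Jul 15, 2207 (1594 left).
+366 (one year; includes Feb 29, 2208) → Jul 15, 2208 (1228 left).
+365 (one year) → Jul 15, 2209 (863 left).
+365 (one year) → Jul 15, 2210 (498 left).
+365 (one year) → Jul 15, 2211 (133 left).
Jul has 31 days: +17 → Aug 1, 2211 (116 left).
Aug has 31 days: +31 → Sep 1, 2211 (85 left).
Sep has 30 days: +30 → Oct 1, 2211 (55 left).
Oct has 31 days: +31 → Nov 1, 2211 (24 left).
+24 → Nov 25, 2211.

November 25, 2211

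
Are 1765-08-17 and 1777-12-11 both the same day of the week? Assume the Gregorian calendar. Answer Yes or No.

From Aug 17, 1765 to Dec 11, 1777 is 4499 days.
4499 mod 7 = 5, so they are different weekdays.
(Aug 17, 1765 is a Saturday; Dec 11, 1777 is a Thursday.)

No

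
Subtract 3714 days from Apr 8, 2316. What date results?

February 6, 2306

−366 (one year; includes Feb 29, 2316) → Apr 8, 2315 (3348 left).
−365 (one year) → Apr 8, 2314 (2983 left).
−365 (one year) → Apr 8, 2313 (2618 left).
−365 (one year) → Apr 8, 2312 (2253 left).
−366 (one year; includes Feb 29, 2312) → Apr 8, 2311 (1887 left).
−365 (one year) → Apr 8, 2310 (1522 left).
−365 (one year) → Apr 8, 2309 (1157 left).
−365 (one year) → Apr 8, 2308 (792 left).
−366 (one year; includes Feb 29, 2308) → Apr 8, 2307 (426 left).
−365 (one year) → Apr 8, 2306 (61 left).
−8 → Mar 31, 2306 (end of Mar, 31 days; 53 left).
−31 → Feb 28, 2306 (end of Feb, 28 days; 22 left).
−22 → Feb 6, 2306.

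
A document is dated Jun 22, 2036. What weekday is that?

Sunday

Doomsday rule: the anchor day for the 2000s is Tuesday. For year 36: 36÷12 = 3 r 0, and 0÷4 = 0, so 3+0+0 = 3.
Tuesday + 3 ≡ Friday — that's 2036's doomsday.
In June the doomsday date is Jun 6.
Jun 22 is 16 days after Jun 6; 16 mod 7 = 2, so Friday + 2 = Sunday.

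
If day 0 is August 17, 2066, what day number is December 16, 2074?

Aug 17, 2066 → Aug 17, 2067: 365 days.
Aug 17, 2067 → Aug 17, 2068: 366 days (Feb 29, 2068 is in that span).
Aug 17, 2068 → Aug 17, 2069: 365 days.
Aug 17, 2069 → Aug 17, 2070: 365 days.
Aug 17, 2070 → Aug 17, 2071: 365 days.
Aug 17, 2071 → Aug 17, 2072: 366 days (Feb 29, 2072 is in that span).
Aug 17, 2072 → Aug 17, 2073: 365 days.
Aug 17, 2073 → Aug 17, 2074: 365 days.
Aug 17, 2074 → Sep 17, 2074: 31 days (August has 31).
Sep 17, 2074 → Oct 17, 2074: 30 days (September has 30).
Oct 17, 2074 → Nov 17, 2074: 31 days (October has 31).
Nov 17, 2074 → Dec 16, 2074: 29 days.
Total: 3043 days.

3043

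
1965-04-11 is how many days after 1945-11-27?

Nov 27, 1945 → Nov 27, 1946: 365 days.
Nov 27, 1946 → Nov 27, 1947: 365 days.
Nov 27, 1947 → Nov 27, 1948: 366 days (Feb 29, 1948 is in that span).
Nov 27, 1948 → Nov 27, 1949: 365 days.
Nov 27, 1949 → Nov 27, 1950: 365 days.
Nov 27, 1950 → Nov 27, 1951: 365 days.
Nov 27, 1951 → Nov 27, 1952: 366 days (Feb 29, 1952 is in that span).
Nov 27, 1952 → Nov 27, 1953: 365 days.
Nov 27, 1953 → Nov 27, 1954: 365 days.
Nov 27, 1954 → Nov 27, 1955: 365 days.
Nov 27, 1955 → Nov 27, 1956: 366 days (Feb 29, 1956 is in that span).
Nov 27, 1956 → Nov 27, 1957: 365 days.
Nov 27, 1957 → Nov 27, 1958: 365 days.
Nov 27, 1958 → Nov 27, 1959: 365 days.
Nov 27, 1959 → Nov 27, 1960: 366 days (Feb 29, 1960 is in that span).
Nov 27, 1960 → Nov 27, 1961: 365 days.
Nov 27, 1961 → Nov 27, 1962: 365 days.
Nov 27, 1962 → Nov 27, 1963: 365 days.
Nov 27, 1963 → Nov 27, 1964: 366 days (Feb 29, 1964 is in that span).
Nov 27, 1964 → Dec 27, 1964: 30 days (November has 30).
Dec 27, 1964 → Jan 27, 1965: 31 days (December has 31).
Jan 27, 1965 → Feb 27, 1965: 31 days (January has 31).
Feb 27, 1965 → Mar 27, 1965: 28 days (February has 28).
Mar 27, 1965 → Apr 11, 1965: 15 days.
Total: 7075 days.

7075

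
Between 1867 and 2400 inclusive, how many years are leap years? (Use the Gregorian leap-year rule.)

Multiples of 4 in [1867,2400]: 134.
Of those, multiples of 100: 6 (not leap unless ÷400).
Multiples of 400: 2.
Leap years = 134 − 6 + 2 = 130.

130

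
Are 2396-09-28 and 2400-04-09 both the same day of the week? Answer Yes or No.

No

From Sep 28, 2396 to Apr 9, 2400 is 1289 days.
1289 mod 7 = 1, so they are different weekdays.
(Sep 28, 2396 is a Saturday; Apr 9, 2400 is a Sunday.)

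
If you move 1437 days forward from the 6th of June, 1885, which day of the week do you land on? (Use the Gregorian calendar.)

Jun 6, 1885 is a Saturday.
1437 mod 7 = 2, so 1437 days after a Saturday is Saturday + 2 = Monday.

Monday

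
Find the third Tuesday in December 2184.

December 1, 2184 is a Wednesday.
The first Tuesday is therefore December 7 (6 days later).
The third Tuesday is 7 + 2×7 = December 21.

December 21, 2184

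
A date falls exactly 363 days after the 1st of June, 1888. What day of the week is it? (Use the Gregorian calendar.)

First find the weekday of Jun 1, 1888. Doomsday rule: the anchor day for the 1800s is Friday. For year 88: 88÷12 = 7 r 4, and 4÷4 = 1, so 7+4+1 = 12.
Friday + 12 ≡ Wednesday — that's 1888's doomsday.
In June the doomsday date is Jun 6.
Jun 1 is 5 days before Jun 6; 5 mod 7 = 5, so Wednesday − 5 = Friday.
363 mod 7 = 6, so 363 days after a Friday is Friday + 6 = Thursday.

Thursday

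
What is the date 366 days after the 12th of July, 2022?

July 13, 2023

Jul has 31 days: +20 → Aug 1, 2022 (346 left).
Aug has 31 days: +31 → Sep 1, 2022 (315 left).
Sep has 30 days: +30 → Oct 1, 2022 (285 left).
Oct has 31 days: +31 → Nov 1, 2022 (254 left).
Nov has 30 days: +30 → Dec 1, 2022 (224 left).
Dec has 31 days: +31 → Jan 1, 2023 (193 left).
Jan has 31 days: +31 → Feb 1, 2023 (162 left).
Feb has 28 days: +28 → Mar 1, 2023 (134 left).
Mar has 31 days: +31 → Apr 1, 2023 (103 left).
Apr has 30 days: +30 → May 1, 2023 (73 left).
May has 31 days: +31 → Jun 1, 2023 (42 left).
Jun has 30 days: +30 → Jul 1, 2023 (12 left).
+12 → Jul 13, 2023.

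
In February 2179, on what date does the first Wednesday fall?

February 1, 2179 is a Monday.
The first Wednesday is therefore February 3 (2 days later).

February 3, 2179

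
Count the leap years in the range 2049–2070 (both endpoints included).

5

Multiples of 4 in [2049,2070]: 5.
Of those, multiples of 100: 0 (not leap unless ÷400).
Multiples of 400: 0.
Leap years = 5 − 0 + 0 = 5.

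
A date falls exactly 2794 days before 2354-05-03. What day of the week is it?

Sunday

May 3, 2354 is a Monday.
2794 mod 7 = 1, so 2794 days before a Monday is Monday − 1 = Sunday.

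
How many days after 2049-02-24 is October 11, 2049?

Feb 24, 2049 → Mar 24, 2049: 28 days (February has 28).
Mar 24, 2049 → Apr 24, 2049: 31 days (March has 31).
Apr 24, 2049 → May 24, 2049: 30 days (April has 30).
May 24, 2049 → Jun 24, 2049: 31 days (May has 31).
Jun 24, 2049 → Jul 24, 2049: 30 days (June has 30).
Jul 24, 2049 → Aug 24, 2049: 31 days (July has 31).
Aug 24, 2049 → Sep 24, 2049: 31 days (August has 31).
Sep 24, 2049 → Oct 11, 2049: 17 days.
Total: 229 days.

229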